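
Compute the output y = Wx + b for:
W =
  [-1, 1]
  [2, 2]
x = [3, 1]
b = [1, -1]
y = [-1, 7]

Wx = [-1×3 + 1×1, 2×3 + 2×1]
   = [-2, 8]
y = Wx + b = [-2 + 1, 8 + -1] = [-1, 7]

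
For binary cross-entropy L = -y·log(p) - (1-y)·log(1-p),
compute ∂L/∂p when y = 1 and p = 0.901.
∂L/∂p = -1.11

∂L/∂p = -y/p + (1-y)/(1-p) = -1/0.901 + 0 = -1.11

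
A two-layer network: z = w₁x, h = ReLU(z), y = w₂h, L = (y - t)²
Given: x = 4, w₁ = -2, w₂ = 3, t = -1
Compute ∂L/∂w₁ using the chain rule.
∂L/∂w₁ = 0

Forward pass:
z = w₁x = -2×4 = -8
h = ReLU(-8) = 0
y = w₂h = 3×0 = 0

Backward pass:
∂L/∂y = 2(y - t) = 2(0 - -1) = 2
∂y/∂h = w₂ = 3
∂h/∂z = 0 (ReLU derivative)
∂z/∂w₁ = x = 4

∂L/∂w₁ = 2 × 3 × 0 × 4 = 0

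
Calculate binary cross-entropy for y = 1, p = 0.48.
L = 0.734

L = -1·log(0.48) - 0·log(0.52) = -log(0.48) = 0.734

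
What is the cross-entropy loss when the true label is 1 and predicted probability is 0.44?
L = 0.821

L = -1·log(0.44) - 0·log(0.56) = -log(0.44) = 0.821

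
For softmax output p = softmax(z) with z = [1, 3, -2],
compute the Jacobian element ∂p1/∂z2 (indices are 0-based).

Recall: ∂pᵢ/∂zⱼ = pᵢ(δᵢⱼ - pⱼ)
∂p1/∂z2 = -0.005166

p = softmax(z) = [0.1185, 0.8756, 0.0059]
p1 = 0.8756, p2 = 0.0059

∂p1/∂z2 = -p1 × p2 = -0.8756 × 0.0059 = -0.005166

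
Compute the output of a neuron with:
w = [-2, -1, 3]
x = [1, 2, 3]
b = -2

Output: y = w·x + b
y = 3

y = (-2)(1) + (-1)(2) + (3)(3) + -2 = 3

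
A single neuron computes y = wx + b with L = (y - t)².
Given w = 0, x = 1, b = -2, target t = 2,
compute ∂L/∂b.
∂L/∂b = -8

y = wx + b = (0)(1) + -2 = -2
∂L/∂y = 2(y - t) = 2(-2 - 2) = -8
∂y/∂b = 1
∂L/∂b = ∂L/∂y · ∂y/∂b = -8 × 1 = -8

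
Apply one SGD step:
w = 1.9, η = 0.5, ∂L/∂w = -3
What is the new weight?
w_new = 3.4

w_new = w - η·∂L/∂w = 1.9 - 0.5×(-3) = 1.9 - (-1.5) = 3.4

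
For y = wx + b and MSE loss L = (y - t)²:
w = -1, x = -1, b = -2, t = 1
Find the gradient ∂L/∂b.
∂L/∂b = -4

y = wx + b = (-1)(-1) + -2 = -1
∂L/∂y = 2(y - t) = 2(-1 - 1) = -4
∂y/∂b = 1
∂L/∂b = ∂L/∂y · ∂y/∂b = -4 × 1 = -4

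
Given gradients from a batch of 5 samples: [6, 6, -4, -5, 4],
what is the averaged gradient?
Average gradient = 1.4

Average = (1/5)(6 + 6 + -4 + -5 + 4) = 7/5 = 1.4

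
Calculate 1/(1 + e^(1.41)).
0.1962

sigmoid(-1.41) = 1/(1 + e^(1.41)) = 1/(1 + 4.096) = 0.1962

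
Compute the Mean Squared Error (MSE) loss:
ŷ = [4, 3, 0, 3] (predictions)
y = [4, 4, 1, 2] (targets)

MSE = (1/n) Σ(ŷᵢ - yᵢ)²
MSE = 0.75

MSE = (1/4)((4-4)² + (3-4)² + (0-1)² + (3-2)²) = (1/4)(0 + 1 + 1 + 1) = 0.75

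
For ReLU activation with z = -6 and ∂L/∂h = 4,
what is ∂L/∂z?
∂L/∂z = 0

h = ReLU(-6) = 0
Since z < 0: ∂h/∂z = 0
∂L/∂z = ∂L/∂h · ∂h/∂z = 4 × 0 = 0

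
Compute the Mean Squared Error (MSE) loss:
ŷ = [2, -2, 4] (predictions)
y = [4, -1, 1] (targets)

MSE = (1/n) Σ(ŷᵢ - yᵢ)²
MSE = 4.667

MSE = (1/3)((2-4)² + (-2--1)² + (4-1)²) = (1/3)(4 + 1 + 9) = 4.667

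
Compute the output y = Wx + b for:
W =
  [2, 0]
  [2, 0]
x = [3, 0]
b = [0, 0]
y = [6, 6]

Wx = [2×3 + 0×0, 2×3 + 0×0]
   = [6, 6]
y = Wx + b = [6 + 0, 6 + 0] = [6, 6]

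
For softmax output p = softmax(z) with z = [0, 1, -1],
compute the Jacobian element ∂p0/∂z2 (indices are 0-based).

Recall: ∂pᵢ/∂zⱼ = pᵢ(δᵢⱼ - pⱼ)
∂p0/∂z2 = -0.02203

p = softmax(z) = [0.2447, 0.6652, 0.09003]
p0 = 0.2447, p2 = 0.09003

∂p0/∂z2 = -p0 × p2 = -0.2447 × 0.09003 = -0.02203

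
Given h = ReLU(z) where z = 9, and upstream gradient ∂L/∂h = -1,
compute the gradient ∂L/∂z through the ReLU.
∂L/∂z = -1

h = ReLU(9) = 9
Since z > 0: ∂h/∂z = 1
∂L/∂z = ∂L/∂h · ∂h/∂z = -1 × 1 = -1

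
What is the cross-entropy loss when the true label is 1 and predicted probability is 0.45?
L = 0.7985

L = -1·log(0.45) - 0·log(0.55) = -log(0.45) = 0.7985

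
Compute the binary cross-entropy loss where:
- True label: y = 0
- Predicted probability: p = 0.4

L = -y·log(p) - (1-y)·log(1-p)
L = 0.5108

L = -0·log(0.4) - 1·log(0.6) = -log(0.6) = 0.5108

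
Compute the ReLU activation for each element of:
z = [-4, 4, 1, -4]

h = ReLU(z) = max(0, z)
h = [0, 4, 1, 0]

ReLU applied element-wise: max(0,-4)=0, max(0,4)=4, max(0,1)=1, max(0,-4)=0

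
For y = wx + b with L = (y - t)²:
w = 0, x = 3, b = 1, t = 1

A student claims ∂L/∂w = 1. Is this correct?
Incorrect

y = (0)(3) + 1 = 1
∂L/∂y = 2(y - t) = 2(1 - 1) = 0
∂y/∂w = x = 3
∂L/∂w = 0 × 3 = 0

Claimed value: 1
Incorrect: The correct gradient is 0.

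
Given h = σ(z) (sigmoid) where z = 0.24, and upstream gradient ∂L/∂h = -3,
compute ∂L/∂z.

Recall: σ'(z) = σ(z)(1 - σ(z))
∂L/∂z = -0.7393

σ(0.24) = 0.5597
σ'(0.24) = σ(0.24)(1 - σ(0.24)) = 0.5597 × 0.4403 = 0.2464
∂L/∂z = ∂L/∂h · σ'(z) = -3 × 0.2464 = -0.7393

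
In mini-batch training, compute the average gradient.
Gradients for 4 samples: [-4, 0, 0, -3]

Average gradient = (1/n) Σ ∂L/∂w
Average gradient = -1.75

Average = (1/4)(-4 + 0 + 0 + -3) = -7/4 = -1.75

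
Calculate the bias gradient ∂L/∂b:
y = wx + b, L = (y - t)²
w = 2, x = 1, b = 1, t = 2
∂L/∂b = 2

y = wx + b = (2)(1) + 1 = 3
∂L/∂y = 2(y - t) = 2(3 - 2) = 2
∂y/∂b = 1
∂L/∂b = ∂L/∂y · ∂y/∂b = 2 × 1 = 2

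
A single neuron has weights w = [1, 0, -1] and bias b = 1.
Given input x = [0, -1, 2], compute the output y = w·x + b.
y = -1

y = (1)(0) + (0)(-1) + (-1)(2) + 1 = -1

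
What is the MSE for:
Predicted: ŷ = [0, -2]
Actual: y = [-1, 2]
MSE = 8.5

MSE = (1/2)((0--1)² + (-2-2)²) = (1/2)(1 + 16) = 8.5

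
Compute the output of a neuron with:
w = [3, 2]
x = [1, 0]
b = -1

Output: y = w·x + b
y = 2

y = (3)(1) + (2)(0) + -1 = 2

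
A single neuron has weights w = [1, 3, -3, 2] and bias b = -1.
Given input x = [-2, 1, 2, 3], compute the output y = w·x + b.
y = 0

y = (1)(-2) + (3)(1) + (-3)(2) + (2)(3) + -1 = 0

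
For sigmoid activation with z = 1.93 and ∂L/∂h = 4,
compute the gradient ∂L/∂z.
∂L/∂z = 0.4427

σ(1.93) = 0.8732
σ'(1.93) = σ(1.93)(1 - σ(1.93)) = 0.8732 × 0.1268 = 0.1107
∂L/∂z = ∂L/∂h · σ'(z) = 4 × 0.1107 = 0.4427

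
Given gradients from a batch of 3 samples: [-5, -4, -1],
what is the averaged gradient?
Average gradient = -3.333

Average = (1/3)(-5 + -4 + -1) = -10/3 = -3.333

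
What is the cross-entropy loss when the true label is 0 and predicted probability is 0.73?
L = 1.309

L = -0·log(0.73) - 1·log(0.27) = -log(0.27) = 1.309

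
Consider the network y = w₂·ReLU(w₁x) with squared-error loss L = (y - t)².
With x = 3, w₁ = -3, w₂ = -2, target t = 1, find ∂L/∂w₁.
∂L/∂w₁ = 0

Forward pass:
z = w₁x = -3×3 = -9
h = ReLU(-9) = 0
y = w₂h = -2×0 = 0

Backward pass:
∂L/∂y = 2(y - t) = 2(0 - 1) = -2
∂y/∂h = w₂ = -2
∂h/∂z = 0 (ReLU derivative)
∂z/∂w₁ = x = 3

∂L/∂w₁ = -2 × -2 × 0 × 3 = 0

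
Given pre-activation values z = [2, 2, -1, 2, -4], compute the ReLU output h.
h = [2, 2, 0, 2, 0]

ReLU applied element-wise: max(0,2)=2, max(0,2)=2, max(0,-1)=0, max(0,2)=2, max(0,-4)=0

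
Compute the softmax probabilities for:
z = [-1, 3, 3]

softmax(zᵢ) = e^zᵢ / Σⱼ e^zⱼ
p = [0.0091, 0.4955, 0.4955]

exp(z) = [0.3679, 20.09, 20.09]
Sum = 40.54
p = [0.0091, 0.4955, 0.4955]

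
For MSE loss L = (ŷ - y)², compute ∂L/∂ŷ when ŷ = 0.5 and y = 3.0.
∂L/∂ŷ = -5.0

∂L/∂ŷ = 2(ŷ - y) = 2(0.5 - 3.0) = 2(-2.5) = -5.0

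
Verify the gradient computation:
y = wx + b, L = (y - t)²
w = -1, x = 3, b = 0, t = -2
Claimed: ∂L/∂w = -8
Incorrect

y = (-1)(3) + 0 = -3
∂L/∂y = 2(y - t) = 2(-3 - -2) = -2
∂y/∂w = x = 3
∂L/∂w = -2 × 3 = -6

Claimed value: -8
Incorrect: The correct gradient is -6.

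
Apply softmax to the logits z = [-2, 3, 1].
p = [0.0059, 0.8756, 0.1185]

exp(z) = [0.1353, 20.09, 2.718]
Sum = 22.94
p = [0.0059, 0.8756, 0.1185]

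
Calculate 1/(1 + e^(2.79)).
0.05787

sigmoid(-2.79) = 1/(1 + e^(2.79)) = 1/(1 + 16.28) = 0.05787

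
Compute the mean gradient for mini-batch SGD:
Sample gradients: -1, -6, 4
Average gradient = -1

Average = (1/3)(-1 + -6 + 4) = -3/3 = -1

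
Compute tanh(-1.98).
-0.9626

tanh(-1.98) = (e^(-1.98) - e^(1.98))/(e^(-1.98) + e^(1.98)) = -0.9626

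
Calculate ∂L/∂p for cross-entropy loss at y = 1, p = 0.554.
∂L/∂p = -1.805

∂L/∂p = -y/p + (1-y)/(1-p) = -1/0.554 + 0 = -1.805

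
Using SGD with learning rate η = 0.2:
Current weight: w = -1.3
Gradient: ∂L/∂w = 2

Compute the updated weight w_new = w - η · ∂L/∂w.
w_new = -1.7

w_new = w - η·∂L/∂w = -1.3 - 0.2×(2) = -1.3 - (0.4) = -1.7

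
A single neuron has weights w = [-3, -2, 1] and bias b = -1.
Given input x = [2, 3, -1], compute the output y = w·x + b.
y = -14

y = (-3)(2) + (-2)(3) + (1)(-1) + -1 = -14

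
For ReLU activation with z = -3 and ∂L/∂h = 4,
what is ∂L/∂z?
∂L/∂z = 0

h = ReLU(-3) = 0
Since z < 0: ∂h/∂z = 0
∂L/∂z = ∂L/∂h · ∂h/∂z = 4 × 0 = 0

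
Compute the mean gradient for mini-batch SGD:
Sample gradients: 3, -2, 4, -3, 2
Average gradient = 0.8

Average = (1/5)(3 + -2 + 4 + -3 + 2) = 4/5 = 0.8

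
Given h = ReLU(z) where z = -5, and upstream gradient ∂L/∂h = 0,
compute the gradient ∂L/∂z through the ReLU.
∂L/∂z = 0

h = ReLU(-5) = 0
Since z < 0: ∂h/∂z = 0
∂L/∂z = ∂L/∂h · ∂h/∂z = 0 × 0 = 0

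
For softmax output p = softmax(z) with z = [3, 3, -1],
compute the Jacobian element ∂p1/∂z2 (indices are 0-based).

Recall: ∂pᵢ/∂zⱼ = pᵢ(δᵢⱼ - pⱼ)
∂p1/∂z2 = -0.004496

p = softmax(z) = [0.4955, 0.4955, 0.009075]
p1 = 0.4955, p2 = 0.009075

∂p1/∂z2 = -p1 × p2 = -0.4955 × 0.009075 = -0.004496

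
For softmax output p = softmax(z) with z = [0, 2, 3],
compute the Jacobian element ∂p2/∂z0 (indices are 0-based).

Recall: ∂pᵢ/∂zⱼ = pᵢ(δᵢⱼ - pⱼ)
∂p2/∂z0 = -0.02477

p = softmax(z) = [0.03512, 0.2595, 0.7054]
p2 = 0.7054, p0 = 0.03512

∂p2/∂z0 = -p2 × p0 = -0.7054 × 0.03512 = -0.02477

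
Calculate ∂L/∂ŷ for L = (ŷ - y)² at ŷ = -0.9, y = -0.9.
∂L/∂ŷ = 0.0

∂L/∂ŷ = 2(ŷ - y) = 2(-0.9 - -0.9) = 2(0.0) = 0.0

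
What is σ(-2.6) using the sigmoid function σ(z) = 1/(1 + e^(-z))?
0.06914

sigmoid(-2.6) = 1/(1 + e^(2.6)) = 1/(1 + 13.46) = 0.06914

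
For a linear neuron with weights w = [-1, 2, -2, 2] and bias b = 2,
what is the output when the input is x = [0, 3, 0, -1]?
y = 6

y = (-1)(0) + (2)(3) + (-2)(0) + (2)(-1) + 2 = 6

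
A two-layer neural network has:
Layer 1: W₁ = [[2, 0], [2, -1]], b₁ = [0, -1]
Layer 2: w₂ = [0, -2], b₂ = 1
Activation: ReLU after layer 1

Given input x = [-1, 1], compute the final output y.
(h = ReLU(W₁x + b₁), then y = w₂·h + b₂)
y = 1

Layer 1 pre-activation: z₁ = [-2, -4]
After ReLU: h = [0, 0]
Layer 2 output: y = 0×0 + -2×0 + 1 = 1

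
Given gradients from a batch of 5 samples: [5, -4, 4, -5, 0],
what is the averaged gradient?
Average gradient = 0

Average = (1/5)(5 + -4 + 4 + -5 + 0) = 0/5 = 0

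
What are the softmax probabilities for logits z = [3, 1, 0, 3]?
p = [0.4576, 0.0619, 0.0228, 0.4576]

exp(z) = [20.09, 2.718, 1, 20.09]
Sum = 43.89
p = [0.4576, 0.0619, 0.0228, 0.4576]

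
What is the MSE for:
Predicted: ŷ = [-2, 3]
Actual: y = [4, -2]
MSE = 30.5

MSE = (1/2)((-2-4)² + (3--2)²) = (1/2)(36 + 25) = 30.5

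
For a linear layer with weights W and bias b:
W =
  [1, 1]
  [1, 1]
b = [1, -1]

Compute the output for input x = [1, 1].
y = [3, 1]

Wx = [1×1 + 1×1, 1×1 + 1×1]
   = [2, 2]
y = Wx + b = [2 + 1, 2 + -1] = [3, 1]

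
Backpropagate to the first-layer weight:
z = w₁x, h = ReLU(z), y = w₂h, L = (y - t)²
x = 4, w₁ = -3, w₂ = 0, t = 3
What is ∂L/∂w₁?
∂L/∂w₁ = 0

Forward pass:
z = w₁x = -3×4 = -12
h = ReLU(-12) = 0
y = w₂h = 0×0 = 0

Backward pass:
∂L/∂y = 2(y - t) = 2(0 - 3) = -6
∂y/∂h = w₂ = 0
∂h/∂z = 0 (ReLU derivative)
∂z/∂w₁ = x = 4

∂L/∂w₁ = -6 × 0 × 0 × 4 = 0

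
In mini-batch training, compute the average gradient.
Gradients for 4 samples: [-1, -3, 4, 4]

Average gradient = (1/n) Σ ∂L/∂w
Average gradient = 1

Average = (1/4)(-1 + -3 + 4 + 4) = 4/4 = 1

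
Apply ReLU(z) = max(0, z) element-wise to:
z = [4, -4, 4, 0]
h = [4, 0, 4, 0]

ReLU applied element-wise: max(0,4)=4, max(0,-4)=0, max(0,4)=4, max(0,0)=0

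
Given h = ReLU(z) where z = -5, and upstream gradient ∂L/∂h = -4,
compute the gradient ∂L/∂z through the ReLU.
∂L/∂z = 0

h = ReLU(-5) = 0
Since z < 0: ∂h/∂z = 0
∂L/∂z = ∂L/∂h · ∂h/∂z = -4 × 0 = 0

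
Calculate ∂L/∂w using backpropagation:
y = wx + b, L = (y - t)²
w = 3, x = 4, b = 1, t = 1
∂L/∂w = 96

y = wx + b = (3)(4) + 1 = 13
∂L/∂y = 2(y - t) = 2(13 - 1) = 24
∂y/∂w = x = 4
∂L/∂w = ∂L/∂y · ∂y/∂w = 24 × 4 = 96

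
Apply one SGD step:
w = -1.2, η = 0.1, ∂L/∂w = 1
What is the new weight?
w_new = -1.3

w_new = w - η·∂L/∂w = -1.2 - 0.1×(1) = -1.2 - (0.1) = -1.3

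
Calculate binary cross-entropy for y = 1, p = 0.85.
L = 0.1625

L = -1·log(0.85) - 0·log(0.15) = -log(0.85) = 0.1625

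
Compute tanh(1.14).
0.8144

tanh(1.14) = (e^(1.14) - e^(-1.14))/(e^(1.14) + e^(-1.14)) = 0.8144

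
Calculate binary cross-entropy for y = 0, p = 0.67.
L = 1.109

L = -0·log(0.67) - 1·log(0.33) = -log(0.33) = 1.109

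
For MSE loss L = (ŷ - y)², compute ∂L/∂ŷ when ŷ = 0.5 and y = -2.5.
∂L/∂ŷ = 6.0

∂L/∂ŷ = 2(ŷ - y) = 2(0.5 - -2.5) = 2(3.0) = 6.0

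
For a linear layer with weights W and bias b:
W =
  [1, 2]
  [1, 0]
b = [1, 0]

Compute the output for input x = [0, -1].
y = [-1, 0]

Wx = [1×0 + 2×-1, 1×0 + 0×-1]
   = [-2, 0]
y = Wx + b = [-2 + 1, 0 + 0] = [-1, 0]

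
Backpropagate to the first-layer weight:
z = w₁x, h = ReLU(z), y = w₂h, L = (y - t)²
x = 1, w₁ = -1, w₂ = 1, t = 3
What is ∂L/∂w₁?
∂L/∂w₁ = 0

Forward pass:
z = w₁x = -1×1 = -1
h = ReLU(-1) = 0
y = w₂h = 1×0 = 0

Backward pass:
∂L/∂y = 2(y - t) = 2(0 - 3) = -6
∂y/∂h = w₂ = 1
∂h/∂z = 0 (ReLU derivative)
∂z/∂w₁ = x = 1

∂L/∂w₁ = -6 × 1 × 0 × 1 = 0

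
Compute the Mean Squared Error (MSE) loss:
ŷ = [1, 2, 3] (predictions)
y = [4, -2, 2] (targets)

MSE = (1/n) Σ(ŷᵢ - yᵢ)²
MSE = 8.667

MSE = (1/3)((1-4)² + (2--2)² + (3-2)²) = (1/3)(9 + 16 + 1) = 8.667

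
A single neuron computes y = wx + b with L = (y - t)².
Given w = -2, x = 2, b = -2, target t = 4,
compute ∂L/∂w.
∂L/∂w = -40

y = wx + b = (-2)(2) + -2 = -6
∂L/∂y = 2(y - t) = 2(-6 - 4) = -20
∂y/∂w = x = 2
∂L/∂w = ∂L/∂y · ∂y/∂w = -20 × 2 = -40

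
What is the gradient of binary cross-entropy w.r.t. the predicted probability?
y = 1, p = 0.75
∂L/∂p = -1.333

∂L/∂p = -y/p + (1-y)/(1-p) = -1/0.75 + 0 = -1.333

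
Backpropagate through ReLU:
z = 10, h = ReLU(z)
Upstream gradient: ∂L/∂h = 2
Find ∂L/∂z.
∂L/∂z = 2

h = ReLU(10) = 10
Since z > 0: ∂h/∂z = 1
∂L/∂z = ∂L/∂h · ∂h/∂z = 2 × 1 = 2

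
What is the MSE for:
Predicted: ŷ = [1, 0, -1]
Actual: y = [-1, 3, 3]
MSE = 9.667

MSE = (1/3)((1--1)² + (0-3)² + (-1-3)²) = (1/3)(4 + 9 + 16) = 9.667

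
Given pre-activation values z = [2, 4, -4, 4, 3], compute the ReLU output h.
h = [2, 4, 0, 4, 3]

ReLU applied element-wise: max(0,2)=2, max(0,4)=4, max(0,-4)=0, max(0,4)=4, max(0,3)=3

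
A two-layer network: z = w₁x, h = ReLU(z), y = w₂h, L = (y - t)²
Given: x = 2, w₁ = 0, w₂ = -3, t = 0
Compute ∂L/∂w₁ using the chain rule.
∂L/∂w₁ = 0

Forward pass:
z = w₁x = 0×2 = 0
h = ReLU(0) = 0
y = w₂h = -3×0 = 0

Backward pass:
∂L/∂y = 2(y - t) = 2(0 - 0) = 0
∂y/∂h = w₂ = -3
∂h/∂z = 0 (ReLU derivative)
∂z/∂w₁ = x = 2

∂L/∂w₁ = 0 × -3 × 0 × 2 = 0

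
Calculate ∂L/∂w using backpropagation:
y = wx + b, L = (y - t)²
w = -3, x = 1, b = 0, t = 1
∂L/∂w = -8

y = wx + b = (-3)(1) + 0 = -3
∂L/∂y = 2(y - t) = 2(-3 - 1) = -8
∂y/∂w = x = 1
∂L/∂w = ∂L/∂y · ∂y/∂w = -8 × 1 = -8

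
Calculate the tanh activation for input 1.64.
0.9275

tanh(1.64) = (e^(1.64) - e^(-1.64))/(e^(1.64) + e^(-1.64)) = 0.9275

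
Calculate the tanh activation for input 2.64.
0.9899

tanh(2.64) = (e^(2.64) - e^(-2.64))/(e^(2.64) + e^(-2.64)) = 0.9899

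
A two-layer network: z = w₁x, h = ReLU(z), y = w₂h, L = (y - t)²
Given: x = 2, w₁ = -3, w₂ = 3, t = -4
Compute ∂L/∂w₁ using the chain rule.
∂L/∂w₁ = 0

Forward pass:
z = w₁x = -3×2 = -6
h = ReLU(-6) = 0
y = w₂h = 3×0 = 0

Backward pass:
∂L/∂y = 2(y - t) = 2(0 - -4) = 8
∂y/∂h = w₂ = 3
∂h/∂z = 0 (ReLU derivative)
∂z/∂w₁ = x = 2

∂L/∂w₁ = 8 × 3 × 0 × 2 = 0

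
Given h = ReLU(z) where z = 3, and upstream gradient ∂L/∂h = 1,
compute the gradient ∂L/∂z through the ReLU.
∂L/∂z = 1

h = ReLU(3) = 3
Since z > 0: ∂h/∂z = 1
∂L/∂z = ∂L/∂h · ∂h/∂z = 1 × 1 = 1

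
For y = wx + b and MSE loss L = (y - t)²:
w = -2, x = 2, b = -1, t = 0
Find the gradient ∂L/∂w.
∂L/∂w = -20

y = wx + b = (-2)(2) + -1 = -5
∂L/∂y = 2(y - t) = 2(-5 - 0) = -10
∂y/∂w = x = 2
∂L/∂w = ∂L/∂y · ∂y/∂w = -10 × 2 = -20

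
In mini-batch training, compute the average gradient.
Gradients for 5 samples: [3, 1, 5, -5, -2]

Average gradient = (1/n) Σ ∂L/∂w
Average gradient = 0.4

Average = (1/5)(3 + 1 + 5 + -5 + -2) = 2/5 = 0.4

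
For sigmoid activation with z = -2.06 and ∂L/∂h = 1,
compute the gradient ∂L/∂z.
∂L/∂z = 0.1003

σ(-2.06) = 0.113
σ'(-2.06) = σ(-2.06)(1 - σ(-2.06)) = 0.113 × 0.887 = 0.1003
∂L/∂z = ∂L/∂h · σ'(z) = 1 × 0.1003 = 0.1003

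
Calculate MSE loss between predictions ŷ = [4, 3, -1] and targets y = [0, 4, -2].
MSE = 6

MSE = (1/3)((4-0)² + (3-4)² + (-1--2)²) = (1/3)(16 + 1 + 1) = 6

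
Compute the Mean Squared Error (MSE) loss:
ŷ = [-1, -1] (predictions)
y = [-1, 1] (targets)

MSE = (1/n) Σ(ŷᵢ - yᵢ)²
MSE = 2

MSE = (1/2)((-1--1)² + (-1-1)²) = (1/2)(0 + 4) = 2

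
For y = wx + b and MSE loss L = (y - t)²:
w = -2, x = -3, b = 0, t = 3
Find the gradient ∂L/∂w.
∂L/∂w = -18

y = wx + b = (-2)(-3) + 0 = 6
∂L/∂y = 2(y - t) = 2(6 - 3) = 6
∂y/∂w = x = -3
∂L/∂w = ∂L/∂y · ∂y/∂w = 6 × -3 = -18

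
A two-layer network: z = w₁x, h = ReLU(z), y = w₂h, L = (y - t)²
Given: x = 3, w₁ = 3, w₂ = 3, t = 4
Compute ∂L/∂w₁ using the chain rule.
∂L/∂w₁ = 414

Forward pass:
z = w₁x = 3×3 = 9
h = ReLU(9) = 9
y = w₂h = 3×9 = 27

Backward pass:
∂L/∂y = 2(y - t) = 2(27 - 4) = 46
∂y/∂h = w₂ = 3
∂h/∂z = 1 (ReLU derivative)
∂z/∂w₁ = x = 3

∂L/∂w₁ = 46 × 3 × 1 × 3 = 414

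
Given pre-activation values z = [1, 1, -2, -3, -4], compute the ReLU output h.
h = [1, 1, 0, 0, 0]

ReLU applied element-wise: max(0,1)=1, max(0,1)=1, max(0,-2)=0, max(0,-3)=0, max(0,-4)=0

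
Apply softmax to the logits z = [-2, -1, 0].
p = [0.09, 0.2447, 0.6652]

exp(z) = [0.1353, 0.3679, 1]
Sum = 1.503
p = [0.09, 0.2447, 0.6652]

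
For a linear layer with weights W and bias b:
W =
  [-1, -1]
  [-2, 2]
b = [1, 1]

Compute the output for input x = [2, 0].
y = [-1, -3]

Wx = [-1×2 + -1×0, -2×2 + 2×0]
   = [-2, -4]
y = Wx + b = [-2 + 1, -4 + 1] = [-1, -3]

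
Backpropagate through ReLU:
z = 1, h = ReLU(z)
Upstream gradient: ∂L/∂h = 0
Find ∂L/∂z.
∂L/∂z = 0

h = ReLU(1) = 1
Since z > 0: ∂h/∂z = 1
∂L/∂z = ∂L/∂h · ∂h/∂z = 0 × 1 = 0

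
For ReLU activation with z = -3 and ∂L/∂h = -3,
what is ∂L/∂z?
∂L/∂z = 0

h = ReLU(-3) = 0
Since z < 0: ∂h/∂z = 0
∂L/∂z = ∂L/∂h · ∂h/∂z = -3 × 0 = 0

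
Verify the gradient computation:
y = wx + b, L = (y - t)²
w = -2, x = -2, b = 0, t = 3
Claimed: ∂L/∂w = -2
Incorrect

y = (-2)(-2) + 0 = 4
∂L/∂y = 2(y - t) = 2(4 - 3) = 2
∂y/∂w = x = -2
∂L/∂w = 2 × -2 = -4

Claimed value: -2
Incorrect: The correct gradient is -4.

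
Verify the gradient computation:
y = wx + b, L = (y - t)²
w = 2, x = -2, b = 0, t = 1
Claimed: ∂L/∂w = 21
Incorrect

y = (2)(-2) + 0 = -4
∂L/∂y = 2(y - t) = 2(-4 - 1) = -10
∂y/∂w = x = -2
∂L/∂w = -10 × -2 = 20

Claimed value: 21
Incorrect: The correct gradient is 20.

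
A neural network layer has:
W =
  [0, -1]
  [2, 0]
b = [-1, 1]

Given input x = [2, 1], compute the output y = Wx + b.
y = [-2, 5]

Wx = [0×2 + -1×1, 2×2 + 0×1]
   = [-1, 4]
y = Wx + b = [-1 + -1, 4 + 1] = [-2, 5]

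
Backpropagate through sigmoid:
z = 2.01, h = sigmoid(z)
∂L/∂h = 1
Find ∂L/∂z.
∂L/∂z = 0.1042

σ(2.01) = 0.8818
σ'(2.01) = σ(2.01)(1 - σ(2.01)) = 0.8818 × 0.1182 = 0.1042
∂L/∂z = ∂L/∂h · σ'(z) = 1 × 0.1042 = 0.1042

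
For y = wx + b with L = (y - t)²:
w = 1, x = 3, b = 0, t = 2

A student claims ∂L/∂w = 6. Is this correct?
Correct

y = (1)(3) + 0 = 3
∂L/∂y = 2(y - t) = 2(3 - 2) = 2
∂y/∂w = x = 3
∂L/∂w = 2 × 3 = 6

Claimed value: 6
Correct: The correct gradient is 6.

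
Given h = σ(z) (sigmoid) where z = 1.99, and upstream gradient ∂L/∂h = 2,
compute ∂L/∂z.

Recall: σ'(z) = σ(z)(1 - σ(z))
∂L/∂z = 0.2116

σ(1.99) = 0.8797
σ'(1.99) = σ(1.99)(1 - σ(1.99)) = 0.8797 × 0.1203 = 0.1058
∂L/∂z = ∂L/∂h · σ'(z) = 2 × 0.1058 = 0.2116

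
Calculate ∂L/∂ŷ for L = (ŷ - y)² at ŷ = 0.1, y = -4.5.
∂L/∂ŷ = 9.2

∂L/∂ŷ = 2(ŷ - y) = 2(0.1 - -4.5) = 2(4.6) = 9.2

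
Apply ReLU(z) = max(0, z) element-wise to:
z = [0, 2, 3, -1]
h = [0, 2, 3, 0]

ReLU applied element-wise: max(0,0)=0, max(0,2)=2, max(0,3)=3, max(0,-1)=0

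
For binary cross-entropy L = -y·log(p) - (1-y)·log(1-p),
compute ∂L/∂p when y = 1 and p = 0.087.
∂L/∂p = -11.49

∂L/∂p = -y/p + (1-y)/(1-p) = -1/0.087 + 0 = -11.49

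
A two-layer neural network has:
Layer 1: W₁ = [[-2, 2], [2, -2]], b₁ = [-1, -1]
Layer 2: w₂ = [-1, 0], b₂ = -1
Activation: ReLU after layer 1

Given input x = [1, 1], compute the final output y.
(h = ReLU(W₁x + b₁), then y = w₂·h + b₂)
y = -1

Layer 1 pre-activation: z₁ = [-1, -1]
After ReLU: h = [0, 0]
Layer 2 output: y = -1×0 + 0×0 + -1 = -1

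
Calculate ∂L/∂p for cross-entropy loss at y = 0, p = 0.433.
∂L/∂p = 1.764

∂L/∂p = -y/p + (1-y)/(1-p) = 0 + 1/0.567 = 1.764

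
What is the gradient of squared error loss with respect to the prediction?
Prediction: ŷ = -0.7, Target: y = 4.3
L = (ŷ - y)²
∂L/∂ŷ = -10.0

∂L/∂ŷ = 2(ŷ - y) = 2(-0.7 - 4.3) = 2(-5.0) = -10.0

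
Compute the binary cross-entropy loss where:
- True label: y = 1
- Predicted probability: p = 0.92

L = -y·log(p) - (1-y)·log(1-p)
L = 0.08338

L = -1·log(0.92) - 0·log(0.08) = -log(0.92) = 0.08338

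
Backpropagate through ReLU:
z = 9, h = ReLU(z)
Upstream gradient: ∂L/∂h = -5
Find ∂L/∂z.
∂L/∂z = -5

h = ReLU(9) = 9
Since z > 0: ∂h/∂z = 1
∂L/∂z = ∂L/∂h · ∂h/∂z = -5 × 1 = -5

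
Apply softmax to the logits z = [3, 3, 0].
p = [0.4879, 0.4879, 0.0243]

exp(z) = [20.09, 20.09, 1]
Sum = 41.17
p = [0.4879, 0.4879, 0.0243]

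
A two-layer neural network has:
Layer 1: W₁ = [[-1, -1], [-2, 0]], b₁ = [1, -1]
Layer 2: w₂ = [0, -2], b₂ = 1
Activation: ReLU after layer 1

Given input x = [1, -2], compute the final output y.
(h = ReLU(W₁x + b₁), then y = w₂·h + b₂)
y = 1

Layer 1 pre-activation: z₁ = [2, -3]
After ReLU: h = [2, 0]
Layer 2 output: y = 0×2 + -2×0 + 1 = 1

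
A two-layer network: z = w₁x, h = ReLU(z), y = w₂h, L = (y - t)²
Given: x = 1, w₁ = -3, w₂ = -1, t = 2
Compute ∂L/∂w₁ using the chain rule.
∂L/∂w₁ = 0

Forward pass:
z = w₁x = -3×1 = -3
h = ReLU(-3) = 0
y = w₂h = -1×0 = 0

Backward pass:
∂L/∂y = 2(y - t) = 2(0 - 2) = -4
∂y/∂h = w₂ = -1
∂h/∂z = 0 (ReLU derivative)
∂z/∂w₁ = x = 1

∂L/∂w₁ = -4 × -1 × 0 × 1 = 0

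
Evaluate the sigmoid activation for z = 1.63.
0.8362

sigmoid(1.63) = 1/(1 + e^(-1.63)) = 1/(1 + 0.1959) = 0.8362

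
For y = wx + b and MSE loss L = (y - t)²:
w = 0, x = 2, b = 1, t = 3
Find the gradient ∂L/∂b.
∂L/∂b = -4

y = wx + b = (0)(2) + 1 = 1
∂L/∂y = 2(y - t) = 2(1 - 3) = -4
∂y/∂b = 1
∂L/∂b = ∂L/∂y · ∂y/∂b = -4 × 1 = -4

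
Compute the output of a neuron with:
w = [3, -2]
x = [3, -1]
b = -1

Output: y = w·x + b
y = 10

y = (3)(3) + (-2)(-1) + -1 = 10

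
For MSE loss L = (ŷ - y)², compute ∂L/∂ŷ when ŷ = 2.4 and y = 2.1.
∂L/∂ŷ = 0.6

∂L/∂ŷ = 2(ŷ - y) = 2(2.4 - 2.1) = 2(0.3) = 0.6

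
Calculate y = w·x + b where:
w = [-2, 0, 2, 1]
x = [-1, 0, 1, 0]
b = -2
y = 2

y = (-2)(-1) + (0)(0) + (2)(1) + (1)(0) + -2 = 2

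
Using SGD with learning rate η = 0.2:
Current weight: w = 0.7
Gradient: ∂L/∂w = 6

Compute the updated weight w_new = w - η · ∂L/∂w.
w_new = -0.5

w_new = w - η·∂L/∂w = 0.7 - 0.2×(6) = 0.7 - (1.2) = -0.5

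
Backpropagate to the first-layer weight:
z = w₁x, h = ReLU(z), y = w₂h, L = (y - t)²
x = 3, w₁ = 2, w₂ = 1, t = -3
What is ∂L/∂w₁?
∂L/∂w₁ = 54

Forward pass:
z = w₁x = 2×3 = 6
h = ReLU(6) = 6
y = w₂h = 1×6 = 6

Backward pass:
∂L/∂y = 2(y - t) = 2(6 - -3) = 18
∂y/∂h = w₂ = 1
∂h/∂z = 1 (ReLU derivative)
∂z/∂w₁ = x = 3

∂L/∂w₁ = 18 × 1 × 1 × 3 = 54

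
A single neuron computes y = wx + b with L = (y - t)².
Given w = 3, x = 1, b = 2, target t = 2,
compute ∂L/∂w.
∂L/∂w = 6

y = wx + b = (3)(1) + 2 = 5
∂L/∂y = 2(y - t) = 2(5 - 2) = 6
∂y/∂w = x = 1
∂L/∂w = ∂L/∂y · ∂y/∂w = 6 × 1 = 6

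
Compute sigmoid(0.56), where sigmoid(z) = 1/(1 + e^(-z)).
0.6365

sigmoid(0.56) = 1/(1 + e^(-0.56)) = 1/(1 + 0.5712) = 0.6365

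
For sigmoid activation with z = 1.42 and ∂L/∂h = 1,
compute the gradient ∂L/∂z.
∂L/∂z = 0.1568

σ(1.42) = 0.8053
σ'(1.42) = σ(1.42)(1 - σ(1.42)) = 0.8053 × 0.1947 = 0.1568
∂L/∂z = ∂L/∂h · σ'(z) = 1 × 0.1568 = 0.1568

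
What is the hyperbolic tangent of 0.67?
0.585

tanh(0.67) = (e^(0.67) - e^(-0.67))/(e^(0.67) + e^(-0.67)) = 0.585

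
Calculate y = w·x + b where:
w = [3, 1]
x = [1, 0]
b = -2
y = 1

y = (3)(1) + (1)(0) + -2 = 1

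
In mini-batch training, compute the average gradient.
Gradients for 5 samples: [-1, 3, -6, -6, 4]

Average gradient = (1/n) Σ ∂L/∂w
Average gradient = -1.2

Average = (1/5)(-1 + 3 + -6 + -6 + 4) = -6/5 = -1.2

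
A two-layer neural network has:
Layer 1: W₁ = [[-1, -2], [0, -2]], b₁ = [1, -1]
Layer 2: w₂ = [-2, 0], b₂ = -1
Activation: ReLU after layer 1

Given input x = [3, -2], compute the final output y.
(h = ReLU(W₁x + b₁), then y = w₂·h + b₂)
y = -5

Layer 1 pre-activation: z₁ = [2, 3]
After ReLU: h = [2, 3]
Layer 2 output: y = -2×2 + 0×3 + -1 = -5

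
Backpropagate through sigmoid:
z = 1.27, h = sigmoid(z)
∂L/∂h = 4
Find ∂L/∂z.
∂L/∂z = 0.6847

σ(1.27) = 0.7807
σ'(1.27) = σ(1.27)(1 - σ(1.27)) = 0.7807 × 0.2193 = 0.1712
∂L/∂z = ∂L/∂h · σ'(z) = 4 × 0.1712 = 0.6847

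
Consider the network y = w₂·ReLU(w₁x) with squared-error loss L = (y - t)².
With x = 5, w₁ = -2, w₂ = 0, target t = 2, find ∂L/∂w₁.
∂L/∂w₁ = 0

Forward pass:
z = w₁x = -2×5 = -10
h = ReLU(-10) = 0
y = w₂h = 0×0 = 0

Backward pass:
∂L/∂y = 2(y - t) = 2(0 - 2) = -4
∂y/∂h = w₂ = 0
∂h/∂z = 0 (ReLU derivative)
∂z/∂w₁ = x = 5

∂L/∂w₁ = -4 × 0 × 0 × 5 = 0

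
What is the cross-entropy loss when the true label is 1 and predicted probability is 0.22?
L = 1.514

L = -1·log(0.22) - 0·log(0.78) = -log(0.22) = 1.514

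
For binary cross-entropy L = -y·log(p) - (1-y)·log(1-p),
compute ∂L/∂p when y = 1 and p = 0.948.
∂L/∂p = -1.055

∂L/∂p = -y/p + (1-y)/(1-p) = -1/0.948 + 0 = -1.055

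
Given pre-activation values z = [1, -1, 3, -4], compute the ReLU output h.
h = [1, 0, 3, 0]

ReLU applied element-wise: max(0,1)=1, max(0,-1)=0, max(0,3)=3, max(0,-4)=0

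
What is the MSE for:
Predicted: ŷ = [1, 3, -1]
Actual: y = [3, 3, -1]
MSE = 1.333

MSE = (1/3)((1-3)² + (3-3)² + (-1--1)²) = (1/3)(4 + 0 + 0) = 1.333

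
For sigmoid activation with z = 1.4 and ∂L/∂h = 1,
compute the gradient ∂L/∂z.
∂L/∂z = 0.1587

σ(1.4) = 0.8022
σ'(1.4) = σ(1.4)(1 - σ(1.4)) = 0.8022 × 0.1978 = 0.1587
∂L/∂z = ∂L/∂h · σ'(z) = 1 × 0.1587 = 0.1587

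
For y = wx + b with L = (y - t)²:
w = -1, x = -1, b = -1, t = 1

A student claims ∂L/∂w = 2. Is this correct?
Correct

y = (-1)(-1) + -1 = 0
∂L/∂y = 2(y - t) = 2(0 - 1) = -2
∂y/∂w = x = -1
∂L/∂w = -2 × -1 = 2

Claimed value: 2
Correct: The correct gradient is 2.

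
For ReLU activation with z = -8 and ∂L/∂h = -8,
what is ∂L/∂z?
∂L/∂z = 0

h = ReLU(-8) = 0
Since z < 0: ∂h/∂z = 0
∂L/∂z = ∂L/∂h · ∂h/∂z = -8 × 0 = 0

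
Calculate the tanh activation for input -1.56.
-0.9154

tanh(-1.56) = (e^(-1.56) - e^(1.56))/(e^(-1.56) + e^(1.56)) = -0.9154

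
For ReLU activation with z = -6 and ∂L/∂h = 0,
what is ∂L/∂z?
∂L/∂z = 0

h = ReLU(-6) = 0
Since z < 0: ∂h/∂z = 0
∂L/∂z = ∂L/∂h · ∂h/∂z = 0 × 0 = 0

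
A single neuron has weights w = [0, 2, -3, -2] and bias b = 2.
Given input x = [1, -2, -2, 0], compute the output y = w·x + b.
y = 4

y = (0)(1) + (2)(-2) + (-3)(-2) + (-2)(0) + 2 = 4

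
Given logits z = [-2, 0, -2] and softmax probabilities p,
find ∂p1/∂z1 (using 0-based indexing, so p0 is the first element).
∂p1/∂z1 = 0.1676

p = softmax(z) = [0.1065, 0.787, 0.1065]
p1 = 0.787

∂p1/∂z1 = p1(1 - p1) = 0.787 × (1 - 0.787) = 0.1676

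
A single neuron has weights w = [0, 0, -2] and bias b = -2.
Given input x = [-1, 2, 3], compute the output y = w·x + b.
y = -8

y = (0)(-1) + (0)(2) + (-2)(3) + -2 = -8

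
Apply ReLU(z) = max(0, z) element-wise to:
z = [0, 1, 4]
h = [0, 1, 4]

ReLU applied element-wise: max(0,0)=0, max(0,1)=1, max(0,4)=4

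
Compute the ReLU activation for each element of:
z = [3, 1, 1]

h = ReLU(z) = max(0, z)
h = [3, 1, 1]

ReLU applied element-wise: max(0,3)=3, max(0,1)=1, max(0,1)=1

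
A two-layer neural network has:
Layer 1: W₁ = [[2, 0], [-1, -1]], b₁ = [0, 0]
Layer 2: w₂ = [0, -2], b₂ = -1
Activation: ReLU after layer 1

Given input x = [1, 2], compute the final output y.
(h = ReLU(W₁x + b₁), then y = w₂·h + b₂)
y = -1

Layer 1 pre-activation: z₁ = [2, -3]
After ReLU: h = [2, 0]
Layer 2 output: y = 0×2 + -2×0 + -1 = -1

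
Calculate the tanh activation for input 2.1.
0.9705

tanh(2.1) = (e^(2.1) - e^(-2.1))/(e^(2.1) + e^(-2.1)) = 0.9705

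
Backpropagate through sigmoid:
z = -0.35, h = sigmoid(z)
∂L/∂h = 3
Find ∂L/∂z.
∂L/∂z = 0.7275

σ(-0.35) = 0.4134
σ'(-0.35) = σ(-0.35)(1 - σ(-0.35)) = 0.4134 × 0.5866 = 0.2425
∂L/∂z = ∂L/∂h · σ'(z) = 3 × 0.2425 = 0.7275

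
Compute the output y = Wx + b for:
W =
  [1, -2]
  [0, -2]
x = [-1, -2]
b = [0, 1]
y = [3, 5]

Wx = [1×-1 + -2×-2, 0×-1 + -2×-2]
   = [3, 4]
y = Wx + b = [3 + 0, 4 + 1] = [3, 5]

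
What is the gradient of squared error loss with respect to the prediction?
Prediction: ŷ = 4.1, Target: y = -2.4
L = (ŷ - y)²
∂L/∂ŷ = 13.0

∂L/∂ŷ = 2(ŷ - y) = 2(4.1 - -2.4) = 2(6.5) = 13.0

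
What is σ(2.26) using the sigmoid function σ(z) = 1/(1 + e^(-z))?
0.9055

sigmoid(2.26) = 1/(1 + e^(-2.26)) = 1/(1 + 0.1044) = 0.9055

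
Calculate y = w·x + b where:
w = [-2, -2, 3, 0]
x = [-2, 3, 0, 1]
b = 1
y = -1

y = (-2)(-2) + (-2)(3) + (3)(0) + (0)(1) + 1 = -1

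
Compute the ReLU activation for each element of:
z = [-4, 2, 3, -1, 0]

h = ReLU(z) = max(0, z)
h = [0, 2, 3, 0, 0]

ReLU applied element-wise: max(0,-4)=0, max(0,2)=2, max(0,3)=3, max(0,-1)=0, max(0,0)=0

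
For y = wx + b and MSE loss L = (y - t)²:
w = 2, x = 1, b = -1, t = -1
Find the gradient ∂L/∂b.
∂L/∂b = 4

y = wx + b = (2)(1) + -1 = 1
∂L/∂y = 2(y - t) = 2(1 - -1) = 4
∂y/∂b = 1
∂L/∂b = ∂L/∂y · ∂y/∂b = 4 × 1 = 4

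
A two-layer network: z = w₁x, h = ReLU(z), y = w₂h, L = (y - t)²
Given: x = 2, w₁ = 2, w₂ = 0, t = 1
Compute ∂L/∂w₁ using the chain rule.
∂L/∂w₁ = 0

Forward pass:
z = w₁x = 2×2 = 4
h = ReLU(4) = 4
y = w₂h = 0×4 = 0

Backward pass:
∂L/∂y = 2(y - t) = 2(0 - 1) = -2
∂y/∂h = w₂ = 0
∂h/∂z = 1 (ReLU derivative)
∂z/∂w₁ = x = 2

∂L/∂w₁ = -2 × 0 × 1 × 2 = 0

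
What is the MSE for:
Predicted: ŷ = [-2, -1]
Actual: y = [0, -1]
MSE = 2

MSE = (1/2)((-2-0)² + (-1--1)²) = (1/2)(4 + 0) = 2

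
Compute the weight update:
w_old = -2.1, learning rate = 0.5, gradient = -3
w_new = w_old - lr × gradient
w_new = -0.6

w_new = w - η·∂L/∂w = -2.1 - 0.5×(-3) = -2.1 - (-1.5) = -0.6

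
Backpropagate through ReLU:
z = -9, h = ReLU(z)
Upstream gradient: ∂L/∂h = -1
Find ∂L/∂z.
∂L/∂z = 0

h = ReLU(-9) = 0
Since z < 0: ∂h/∂z = 0
∂L/∂z = ∂L/∂h · ∂h/∂z = -1 × 0 = 0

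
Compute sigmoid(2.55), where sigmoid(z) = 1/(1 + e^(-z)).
0.9276

sigmoid(2.55) = 1/(1 + e^(-2.55)) = 1/(1 + 0.07808) = 0.9276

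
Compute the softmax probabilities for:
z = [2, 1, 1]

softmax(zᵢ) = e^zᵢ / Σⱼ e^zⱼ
p = [0.5761, 0.2119, 0.2119]

exp(z) = [7.389, 2.718, 2.718]
Sum = 12.83
p = [0.5761, 0.2119, 0.2119]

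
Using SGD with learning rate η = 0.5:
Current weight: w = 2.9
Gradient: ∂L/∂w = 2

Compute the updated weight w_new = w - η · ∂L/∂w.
w_new = 1.9

w_new = w - η·∂L/∂w = 2.9 - 0.5×(2) = 2.9 - (1) = 1.9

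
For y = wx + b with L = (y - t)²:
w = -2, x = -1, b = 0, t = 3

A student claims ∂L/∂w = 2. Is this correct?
Correct

y = (-2)(-1) + 0 = 2
∂L/∂y = 2(y - t) = 2(2 - 3) = -2
∂y/∂w = x = -1
∂L/∂w = -2 × -1 = 2

Claimed value: 2
Correct: The correct gradient is 2.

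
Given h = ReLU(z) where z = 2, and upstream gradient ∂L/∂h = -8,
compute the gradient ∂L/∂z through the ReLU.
∂L/∂z = -8

h = ReLU(2) = 2
Since z > 0: ∂h/∂z = 1
∂L/∂z = ∂L/∂h · ∂h/∂z = -8 × 1 = -8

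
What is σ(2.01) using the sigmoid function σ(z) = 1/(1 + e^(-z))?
0.8818

sigmoid(2.01) = 1/(1 + e^(-2.01)) = 1/(1 + 0.134) = 0.8818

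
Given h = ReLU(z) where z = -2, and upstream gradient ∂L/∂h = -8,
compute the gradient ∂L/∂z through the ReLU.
∂L/∂z = 0

h = ReLU(-2) = 0
Since z < 0: ∂h/∂z = 0
∂L/∂z = ∂L/∂h · ∂h/∂z = -8 × 0 = 0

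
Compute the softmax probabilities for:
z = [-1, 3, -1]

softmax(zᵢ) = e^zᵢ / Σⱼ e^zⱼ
p = [0.0177, 0.9647, 0.0177]

exp(z) = [0.3679, 20.09, 0.3679]
Sum = 20.82
p = [0.0177, 0.9647, 0.0177]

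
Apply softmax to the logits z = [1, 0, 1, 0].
p = [0.3655, 0.1345, 0.3655, 0.1345]

exp(z) = [2.718, 1, 2.718, 1]
Sum = 7.437
p = [0.3655, 0.1345, 0.3655, 0.1345]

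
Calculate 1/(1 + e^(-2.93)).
0.9493

sigmoid(2.93) = 1/(1 + e^(-2.93)) = 1/(1 + 0.0534) = 0.9493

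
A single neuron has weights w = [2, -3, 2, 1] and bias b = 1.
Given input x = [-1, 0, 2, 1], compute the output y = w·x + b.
y = 4

y = (2)(-1) + (-3)(0) + (2)(2) + (1)(1) + 1 = 4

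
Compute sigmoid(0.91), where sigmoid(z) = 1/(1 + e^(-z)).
0.713

sigmoid(0.91) = 1/(1 + e^(-0.91)) = 1/(1 + 0.4025) = 0.713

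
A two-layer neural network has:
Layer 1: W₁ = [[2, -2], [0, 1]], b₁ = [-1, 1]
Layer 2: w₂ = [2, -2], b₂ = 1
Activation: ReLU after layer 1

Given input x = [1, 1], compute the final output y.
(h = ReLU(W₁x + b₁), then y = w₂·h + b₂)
y = -3

Layer 1 pre-activation: z₁ = [-1, 2]
After ReLU: h = [0, 2]
Layer 2 output: y = 2×0 + -2×2 + 1 = -3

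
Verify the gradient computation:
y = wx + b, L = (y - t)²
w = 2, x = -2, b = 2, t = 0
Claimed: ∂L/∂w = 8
Correct

y = (2)(-2) + 2 = -2
∂L/∂y = 2(y - t) = 2(-2 - 0) = -4
∂y/∂w = x = -2
∂L/∂w = -4 × -2 = 8

Claimed value: 8
Correct: The correct gradient is 8.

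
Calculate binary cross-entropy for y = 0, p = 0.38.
L = 0.478

L = -0·log(0.38) - 1·log(0.62) = -log(0.62) = 0.478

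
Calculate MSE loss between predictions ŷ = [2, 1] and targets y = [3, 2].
MSE = 1

MSE = (1/2)((2-3)² + (1-2)²) = (1/2)(1 + 1) = 1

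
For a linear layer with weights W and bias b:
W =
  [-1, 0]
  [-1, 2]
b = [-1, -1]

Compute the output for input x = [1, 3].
y = [-2, 4]

Wx = [-1×1 + 0×3, -1×1 + 2×3]
   = [-1, 5]
y = Wx + b = [-1 + -1, 5 + -1] = [-2, 4]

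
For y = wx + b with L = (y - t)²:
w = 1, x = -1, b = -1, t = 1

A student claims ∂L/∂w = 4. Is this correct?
Incorrect

y = (1)(-1) + -1 = -2
∂L/∂y = 2(y - t) = 2(-2 - 1) = -6
∂y/∂w = x = -1
∂L/∂w = -6 × -1 = 6

Claimed value: 4
Incorrect: The correct gradient is 6.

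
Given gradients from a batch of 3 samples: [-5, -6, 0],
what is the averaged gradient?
Average gradient = -3.667

Average = (1/3)(-5 + -6 + 0) = -11/3 = -3.667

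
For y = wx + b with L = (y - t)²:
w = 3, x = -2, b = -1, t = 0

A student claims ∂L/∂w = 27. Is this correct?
Incorrect

y = (3)(-2) + -1 = -7
∂L/∂y = 2(y - t) = 2(-7 - 0) = -14
∂y/∂w = x = -2
∂L/∂w = -14 × -2 = 28

Claimed value: 27
Incorrect: The correct gradient is 28.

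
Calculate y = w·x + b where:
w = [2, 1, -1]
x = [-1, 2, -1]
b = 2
y = 3

y = (2)(-1) + (1)(2) + (-1)(-1) + 2 = 3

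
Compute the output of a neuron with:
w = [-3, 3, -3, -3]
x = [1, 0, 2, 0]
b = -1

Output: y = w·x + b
y = -10

y = (-3)(1) + (3)(0) + (-3)(2) + (-3)(0) + -1 = -10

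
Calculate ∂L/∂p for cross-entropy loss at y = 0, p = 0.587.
∂L/∂p = 2.421

∂L/∂p = -y/p + (1-y)/(1-p) = 0 + 1/0.413 = 2.421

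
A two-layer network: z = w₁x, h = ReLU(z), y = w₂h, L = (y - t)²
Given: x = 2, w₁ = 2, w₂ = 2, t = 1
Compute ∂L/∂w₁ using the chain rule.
∂L/∂w₁ = 56

Forward pass:
z = w₁x = 2×2 = 4
h = ReLU(4) = 4
y = w₂h = 2×4 = 8

Backward pass:
∂L/∂y = 2(y - t) = 2(8 - 1) = 14
∂y/∂h = w₂ = 2
∂h/∂z = 1 (ReLU derivative)
∂z/∂w₁ = x = 2

∂L/∂w₁ = 14 × 2 × 1 × 2 = 56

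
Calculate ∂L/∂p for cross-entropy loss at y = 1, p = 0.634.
∂L/∂p = -1.577

∂L/∂p = -y/p + (1-y)/(1-p) = -1/0.634 + 0 = -1.577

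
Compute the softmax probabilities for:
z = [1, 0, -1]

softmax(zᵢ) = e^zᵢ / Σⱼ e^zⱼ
p = [0.6652, 0.2447, 0.09]

exp(z) = [2.718, 1, 0.3679]
Sum = 4.086
p = [0.6652, 0.2447, 0.09]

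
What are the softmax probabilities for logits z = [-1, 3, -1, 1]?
p = [0.0156, 0.8533, 0.0156, 0.1155]

exp(z) = [0.3679, 20.09, 0.3679, 2.718]
Sum = 23.54
p = [0.0156, 0.8533, 0.0156, 0.1155]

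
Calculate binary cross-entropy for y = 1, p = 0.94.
L = 0.06188

L = -1·log(0.94) - 0·log(0.06) = -log(0.94) = 0.06188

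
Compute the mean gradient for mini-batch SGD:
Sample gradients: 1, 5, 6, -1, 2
Average gradient = 2.6

Average = (1/5)(1 + 5 + 6 + -1 + 2) = 13/5 = 2.6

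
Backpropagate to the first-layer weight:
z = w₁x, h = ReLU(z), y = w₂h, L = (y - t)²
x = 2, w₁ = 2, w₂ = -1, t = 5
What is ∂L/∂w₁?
∂L/∂w₁ = 36

Forward pass:
z = w₁x = 2×2 = 4
h = ReLU(4) = 4
y = w₂h = -1×4 = -4

Backward pass:
∂L/∂y = 2(y - t) = 2(-4 - 5) = -18
∂y/∂h = w₂ = -1
∂h/∂z = 1 (ReLU derivative)
∂z/∂w₁ = x = 2

∂L/∂w₁ = -18 × -1 × 1 × 2 = 36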